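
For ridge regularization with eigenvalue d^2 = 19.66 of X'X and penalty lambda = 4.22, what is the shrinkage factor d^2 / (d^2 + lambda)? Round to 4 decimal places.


Denominator = d^2 + lambda = 19.66 + 4.22 = 23.8800.
Shrinkage = 19.66 / 23.8800 = 0.8233.

0.8233


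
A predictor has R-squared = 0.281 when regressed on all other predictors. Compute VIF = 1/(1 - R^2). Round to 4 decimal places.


VIF = 1 / (1 - 0.281).
= 1 / 0.719 = 1.3908.

1.3908


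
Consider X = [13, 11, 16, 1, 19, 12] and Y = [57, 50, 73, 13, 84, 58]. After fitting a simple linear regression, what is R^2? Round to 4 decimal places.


After computing the OLS fit (b0=8.3440, b1=3.9574):
SSres = 18.4929, SStot = 2962.8333.
R^2 = 1 - 18.4929/2962.8333 = 0.9938.

0.9938


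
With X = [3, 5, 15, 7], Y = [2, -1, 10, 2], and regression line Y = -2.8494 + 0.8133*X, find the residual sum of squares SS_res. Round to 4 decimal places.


Compute predicted values, then residuals = yi - yhat_i.
Residuals: [2.4095, -2.2171, 0.6499, -0.8437].
SSres = sum(residual^2) = 11.8554.

11.8554


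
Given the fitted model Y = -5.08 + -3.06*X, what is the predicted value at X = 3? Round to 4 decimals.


Plug X = 3 into Y = -5.08 + -3.06*X:
Y = -5.08 + -9.1800 = -14.2600.

-14.2600


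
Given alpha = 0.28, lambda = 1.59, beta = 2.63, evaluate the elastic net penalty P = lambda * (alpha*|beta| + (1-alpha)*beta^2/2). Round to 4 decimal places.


L1 component = 0.28 * |2.63| = 0.7364.
L2 component = 0.72 * 2.63^2 / 2 = 2.4901.
Penalty = 1.59 * (0.7364 + 2.4901) = 1.59 * 3.2265 = 5.1301.

5.1301


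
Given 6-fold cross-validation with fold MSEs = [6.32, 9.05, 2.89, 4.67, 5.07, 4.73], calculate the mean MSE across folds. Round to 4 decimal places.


Total MSE across folds = 32.7300.
CV-MSE = 32.7300/6 = 5.4550.

5.4550


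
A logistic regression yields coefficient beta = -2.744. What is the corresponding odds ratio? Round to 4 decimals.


exp(-2.744) = 0.0643.
So the odds ratio is 0.0643.

0.0643


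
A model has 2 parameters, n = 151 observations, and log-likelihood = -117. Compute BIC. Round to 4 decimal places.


k * ln(n) = 2 * ln(151) = 2 * 5.017280 = 10.034560.
-2 * loglik = -2 * (-117) = 234.
BIC = 10.034560 + 234 = 244.034560, which rounds to 244.0346.

244.0346


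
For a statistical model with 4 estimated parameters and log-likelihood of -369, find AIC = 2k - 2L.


AIC = 2k - 2*loglik = 2(4) - 2(-369).
= 8 + 738 = 746.

746


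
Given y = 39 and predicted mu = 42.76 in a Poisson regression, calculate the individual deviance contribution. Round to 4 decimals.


y/mu = 39/42.76 = 0.912067 (approx.), and ln(39/42.76) = -0.092041.
y * ln(y/mu) = 39 * -0.092041 = -3.589599.
y - mu = -3.76.
D = 2 * (-3.589599 - -3.76) = 0.340802, which rounds to 0.3408.

0.3408


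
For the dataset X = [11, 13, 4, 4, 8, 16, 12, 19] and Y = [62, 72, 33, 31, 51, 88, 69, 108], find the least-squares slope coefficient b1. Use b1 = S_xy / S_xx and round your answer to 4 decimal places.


The sample means are xbar = 10.8750 and ybar = 64.2500.
Compute S_xx = 200.8750 and S_xy = 980.2500.
Slope b1 = S_xy / S_xx = 980.2500 / 200.8750 = 4.8799.

4.8799


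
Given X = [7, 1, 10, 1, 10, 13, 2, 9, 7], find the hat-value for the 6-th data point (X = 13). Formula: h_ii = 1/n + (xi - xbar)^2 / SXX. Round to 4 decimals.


Compute xbar = 6.6667 with n = 9 observations.
SXX = 154.0000.
Leverage = 1/9 + (13 - 6.6667)^2/154.0000 = 0.3716.

0.3716


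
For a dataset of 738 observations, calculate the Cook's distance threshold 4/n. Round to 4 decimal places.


Using the rule of thumb:
Threshold = 4 / 738 = 0.0054.

0.0054


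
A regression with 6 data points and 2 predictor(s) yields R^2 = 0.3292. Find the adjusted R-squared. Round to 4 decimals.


Using the formula:
(1 - 0.3292) = 0.6708.
Multiply by 5/3: 0.6708 * 5 = 3.3540, then 3.3540 / 3 = 1.1180.
Adj R^2 = 1 - 1.1180 = -0.1180.

-0.1180


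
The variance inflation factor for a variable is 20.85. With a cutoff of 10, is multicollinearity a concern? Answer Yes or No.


Compare VIF = 20.85 to the threshold of 10.
20.85 >= 10, so the answer is Yes.

Yes


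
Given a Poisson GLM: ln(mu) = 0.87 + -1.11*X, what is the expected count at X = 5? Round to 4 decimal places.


Linear predictor: eta = 0.87 + (-1.11)(5) = -4.6800.
Expected count: mu = exp(-4.6800) = 0.0093.

0.0093


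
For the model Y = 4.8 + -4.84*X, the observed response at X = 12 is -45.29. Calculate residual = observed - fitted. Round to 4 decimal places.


Compute yhat = 4.8 + (-4.84)(12) = -53.2800.
Residual = actual - predicted = -45.29 - -53.2800 = 7.9900.

7.9900


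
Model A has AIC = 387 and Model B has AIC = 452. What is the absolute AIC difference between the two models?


Compute |387 - 452| = 65.
Model A has the smaller AIC.

65


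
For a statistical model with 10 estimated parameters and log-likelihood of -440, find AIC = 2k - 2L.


AIC = 2k - 2*loglik = 2(10) - 2(-440).
= 20 + 880 = 900.

900


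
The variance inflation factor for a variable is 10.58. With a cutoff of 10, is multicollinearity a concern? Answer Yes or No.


Check: VIF = 10.58 vs threshold = 10.
Since 10.58 >= 10, the answer is Yes.

Yes


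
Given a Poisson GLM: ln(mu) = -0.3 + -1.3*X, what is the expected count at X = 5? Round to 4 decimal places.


eta = -0.3 + -1.3 * 5 = -6.8000.
mu = exp(-6.8000) = 0.0011.

0.0011


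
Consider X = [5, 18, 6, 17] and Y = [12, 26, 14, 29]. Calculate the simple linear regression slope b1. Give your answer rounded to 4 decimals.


Calculate xbar = 11.5000, ybar = 20.2500.
S_xx = 145.0000, S_xy = 173.5000.
Using b1 = S_xy / S_xx = 173.5000 / 145.0000, we get b1 = 1.1966.

1.1966


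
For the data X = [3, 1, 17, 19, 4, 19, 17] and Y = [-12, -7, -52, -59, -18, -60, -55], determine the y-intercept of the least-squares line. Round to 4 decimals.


First find the slope: b1 = -2.8886.
Means: xbar = 11.4286, ybar = -37.5714.
b0 = ybar - b1 * xbar = -37.5714 - -2.8886 * 11.4286 = -4.5586.

-4.5586


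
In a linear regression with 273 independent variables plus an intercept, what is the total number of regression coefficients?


Total coefficients = number of predictors + 1 (for the intercept).
= 273 + 1 = 274.

274


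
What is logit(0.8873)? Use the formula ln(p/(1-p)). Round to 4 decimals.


1 - p = 0.1127.
p/(1-p) = 7.8731.
logit = ln(7.8731) = 2.0635.

2.0635


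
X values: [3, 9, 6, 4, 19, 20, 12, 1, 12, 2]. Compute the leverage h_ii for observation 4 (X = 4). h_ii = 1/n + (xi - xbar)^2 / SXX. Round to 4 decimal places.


Compute xbar = 8.8000 with n = 10 observations.
SXX = 421.6000.
Leverage = 1/10 + (4 - 8.8000)^2/421.6000 = 0.1546.

0.1546


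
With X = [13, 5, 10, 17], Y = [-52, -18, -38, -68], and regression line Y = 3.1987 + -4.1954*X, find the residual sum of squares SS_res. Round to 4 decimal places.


For each point, residual = actual - predicted.
Residuals: [-0.6585, -0.2217, 0.7553, 0.1231].
Sum of squared residuals = 1.0684.

1.0684


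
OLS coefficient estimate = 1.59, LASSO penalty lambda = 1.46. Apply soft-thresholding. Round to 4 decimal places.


Absolute value: |1.59| = 1.59.
Compare to lambda = 1.46.
Since |beta| > lambda, coefficient = sign(beta)*(|beta| - lambda) = 0.1300.

0.1300


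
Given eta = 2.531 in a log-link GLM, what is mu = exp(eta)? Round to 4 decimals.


Apply the inverse link:
mu = e^2.531 = 12.5661.

12.5661


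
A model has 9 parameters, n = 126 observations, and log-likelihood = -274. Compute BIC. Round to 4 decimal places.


Compute k*ln(n) = 9*ln(126) = 9*4.836282 = 43.526538.
Then -2*loglik = 548.
BIC = 43.526538 + 548 = 591.526538, which rounds to 591.5265.

591.5265


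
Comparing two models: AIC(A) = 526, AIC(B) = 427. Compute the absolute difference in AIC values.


Absolute difference = |526 - 427| = 99.
The model with lower AIC (B) is preferred.

99


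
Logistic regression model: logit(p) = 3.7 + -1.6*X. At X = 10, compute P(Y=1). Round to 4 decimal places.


z = 3.7 + -1.6 * 10 = -12.3000.
Sigmoid: P = 1 / (1 + exp(12.3000)) = 0.0000.

0.0000


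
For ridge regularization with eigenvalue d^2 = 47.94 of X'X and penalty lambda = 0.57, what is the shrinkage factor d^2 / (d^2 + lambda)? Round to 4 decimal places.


Compute the denominator: 47.94 + 0.57 = 48.5100.
Shrinkage factor = 47.94 / 48.5100 = 0.9882.

0.9882


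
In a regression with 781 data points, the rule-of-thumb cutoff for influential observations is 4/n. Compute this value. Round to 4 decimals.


The threshold is 4/n.
4/781 = 0.0051.

0.0051


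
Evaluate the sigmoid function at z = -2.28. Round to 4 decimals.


exp(2.2800) = 9.7767.
1 + exp(-z) = 10.7767.
sigmoid = 1/10.7767 = 0.0928.

0.0928


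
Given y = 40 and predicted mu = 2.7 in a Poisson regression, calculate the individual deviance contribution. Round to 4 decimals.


First: ln(40/2.7) = 2.695628.
Then: 40 * 2.695628 = 107.825120.
y - mu = 40 - 2.7 = 37.3.
D = 2(107.825120 - 37.3) = 141.050240, which rounds to 141.0502.

141.0502


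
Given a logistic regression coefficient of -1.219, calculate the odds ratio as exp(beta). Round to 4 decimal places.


exp(-1.219) = 0.2955.
So the odds ratio is 0.2955.

0.2955


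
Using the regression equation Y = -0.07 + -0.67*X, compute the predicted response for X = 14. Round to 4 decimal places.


Substitute X = 14 into the equation:
Y = -0.07 + -0.67 * 14 = -0.07 + -9.3800 = -9.4500.

-9.4500


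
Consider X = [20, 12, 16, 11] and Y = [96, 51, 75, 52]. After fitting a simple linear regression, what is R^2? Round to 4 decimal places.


After computing the OLS fit (b0=-7.7931, b1=5.1724):
SSres = 19.2414, SStot = 1377.0000.
R^2 = 1 - 19.2414/1377.0000 = 0.9860.

0.9860


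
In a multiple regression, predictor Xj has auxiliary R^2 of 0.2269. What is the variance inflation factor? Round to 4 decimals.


Denominator: 1 - 0.2269 = 0.7731.
VIF = 1 / 0.7731 = 1.2935.

1.2935


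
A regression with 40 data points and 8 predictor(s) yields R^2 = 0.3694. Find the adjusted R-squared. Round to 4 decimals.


Using the formula:
(1 - 0.3694) = 0.6306.
Multiply by 39/31: 0.6306 * 39 = 24.5934, then 24.5934 / 31 = 0.7933.
Adj R^2 = 1 - 0.7933 = 0.2067.

0.2067


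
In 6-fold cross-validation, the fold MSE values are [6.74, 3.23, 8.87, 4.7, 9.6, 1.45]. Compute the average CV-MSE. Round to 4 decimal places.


Sum of fold MSEs = 34.5900.
Average = 34.5900 / 6 = 5.7650.

5.7650


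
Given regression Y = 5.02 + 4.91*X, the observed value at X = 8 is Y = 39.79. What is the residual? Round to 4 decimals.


Compute yhat = 5.02 + (4.91)(8) = 44.3000.
Residual = actual - predicted = 39.79 - 44.3000 = -4.5100.

-4.5100


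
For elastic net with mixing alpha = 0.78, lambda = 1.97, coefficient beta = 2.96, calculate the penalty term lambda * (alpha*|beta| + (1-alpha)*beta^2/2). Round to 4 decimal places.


Compute:
L1 = 0.78 * 2.96 = 2.3088.
L2 = 0.22 * 2.96^2 / 2 = 0.9638.
Penalty = 1.97 * (2.3088 + 0.9638) = 6.4470.

6.4470


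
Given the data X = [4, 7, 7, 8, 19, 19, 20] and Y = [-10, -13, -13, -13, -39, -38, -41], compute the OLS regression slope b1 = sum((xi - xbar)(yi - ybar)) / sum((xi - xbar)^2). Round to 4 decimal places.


The sample means are xbar = 12.0000 and ybar = -23.8571.
Compute S_xx = 292.0000 and S_xy = -605.0000.
Slope b1 = S_xy / S_xx = -605.0000 / 292.0000 = -2.0719.

-2.0719


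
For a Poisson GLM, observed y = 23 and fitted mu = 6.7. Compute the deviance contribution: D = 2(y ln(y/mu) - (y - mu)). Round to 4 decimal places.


Compute y*ln(y/mu) = 23*ln(23/6.7) = 23*1.233387 = 28.367901.
y - mu = 16.3.
D = 2*(28.367901 - (16.3)) = 24.135802, which rounds to 24.1358.

24.1358


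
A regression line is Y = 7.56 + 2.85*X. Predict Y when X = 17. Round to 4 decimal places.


Plug X = 17 into Y = 7.56 + 2.85*X:
Y = 7.56 + 48.4500 = 56.0100.

56.0100


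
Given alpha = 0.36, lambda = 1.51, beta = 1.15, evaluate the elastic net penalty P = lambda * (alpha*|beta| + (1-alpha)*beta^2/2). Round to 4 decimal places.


L1 component = 0.36 * |1.15| = 0.4140.
L2 component = 0.64 * 1.15^2 / 2 = 0.4232.
Penalty = 1.51 * (0.4140 + 0.4232) = 1.51 * 0.8372 = 1.2642.

1.2642


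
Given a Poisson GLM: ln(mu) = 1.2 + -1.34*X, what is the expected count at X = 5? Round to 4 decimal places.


eta = 1.2 + -1.34 * 5 = -5.5000.
mu = exp(-5.5000) = 0.0041.

0.0041


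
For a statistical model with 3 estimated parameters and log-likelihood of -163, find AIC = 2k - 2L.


Compute:
2k = 2*3 = 6.
-2*loglik = -2*(-163) = 326.
AIC = 6 + 326 = 332.

332


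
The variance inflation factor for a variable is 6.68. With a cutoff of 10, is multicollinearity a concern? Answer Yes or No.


Compare VIF = 6.68 to the threshold of 10.
6.68 < 10, so the answer is No.

No


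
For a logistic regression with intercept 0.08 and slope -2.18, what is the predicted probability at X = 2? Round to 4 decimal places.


Compute z = 0.08 + (-2.18)(2) = -4.2800.
exp(-z) = 72.2404.
P = 1/(1 + 72.2404) = 0.0137.

0.0137


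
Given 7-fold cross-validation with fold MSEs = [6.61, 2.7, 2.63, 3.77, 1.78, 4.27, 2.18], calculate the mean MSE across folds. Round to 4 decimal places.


Sum of fold MSEs = 23.9400.
Average = 23.9400 / 7 = 3.4200.

3.4200


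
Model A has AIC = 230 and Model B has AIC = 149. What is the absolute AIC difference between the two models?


Absolute difference = |230 - 149| = 81.
The model with lower AIC (B) is preferred.

81


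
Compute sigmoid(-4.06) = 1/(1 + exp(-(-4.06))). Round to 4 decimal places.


First, exp(4.0600) = 57.9743.
Then sigma(z) = 1/(1 + 57.9743) = 0.0170.

0.0170


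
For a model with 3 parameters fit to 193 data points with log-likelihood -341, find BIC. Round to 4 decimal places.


Compute k*ln(n) = 3*ln(193) = 3*5.262690 = 15.788070.
Then -2*loglik = 682.
BIC = 15.788070 + 682 = 697.788070, which rounds to 697.7881.

697.7881


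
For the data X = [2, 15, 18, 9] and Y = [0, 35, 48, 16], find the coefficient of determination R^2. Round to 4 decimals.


The fitted line is Y = -7.8100 + 2.9600*X.
SSres = 20.5100, SStot = 1334.7500.
R^2 = 1 - SSres/SStot = 0.9846.

0.9846


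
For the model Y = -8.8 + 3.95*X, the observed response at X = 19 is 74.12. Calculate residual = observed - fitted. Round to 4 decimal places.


Compute yhat = -8.8 + (3.95)(19) = 66.2500.
Residual = actual - predicted = 74.12 - 66.2500 = 7.8700.

7.8700


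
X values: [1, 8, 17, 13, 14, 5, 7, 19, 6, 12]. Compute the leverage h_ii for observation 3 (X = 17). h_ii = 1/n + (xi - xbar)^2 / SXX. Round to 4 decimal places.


n = 10, xbar = 10.2000.
SXX = sum((xi - xbar)^2) = 293.6000.
h = 1/10 + (17 - 10.2000)^2 / 293.6000 = 0.2575.

0.2575


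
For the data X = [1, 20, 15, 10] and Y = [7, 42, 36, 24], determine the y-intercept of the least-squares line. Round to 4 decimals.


First find the slope: b1 = 1.8959.
Means: xbar = 11.5000, ybar = 27.2500.
b0 = ybar - b1 * xbar = 27.2500 - 1.8959 * 11.5000 = 5.4467.

5.4467


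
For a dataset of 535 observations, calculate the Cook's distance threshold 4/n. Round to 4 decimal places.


The threshold is 4/n.
4/535 = 0.0075.

0.0075


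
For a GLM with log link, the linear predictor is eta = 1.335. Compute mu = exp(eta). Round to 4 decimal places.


mu = exp(eta) = exp(1.335).
= 3.8000.

3.8000


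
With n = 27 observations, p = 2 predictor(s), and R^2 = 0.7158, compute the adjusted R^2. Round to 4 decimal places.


Adjusted R^2 = 1 - (1 - R^2) * (n-1)/(n-p-1).
(1 - R^2) = 0.2842.
(n-1)/(n-p-1) = 26/24.
(1 - R^2) * (n-1) = 0.2842 * 26 = 7.3892.
Divide by (n-p-1): 7.3892 / 24 = 0.3079.
Adj R^2 = 1 - 0.3079 = 0.6921.

0.6921


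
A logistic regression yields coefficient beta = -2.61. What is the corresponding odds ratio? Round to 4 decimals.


The odds ratio is computed as:
OR = e^(-2.61) = 0.0735.

0.0735


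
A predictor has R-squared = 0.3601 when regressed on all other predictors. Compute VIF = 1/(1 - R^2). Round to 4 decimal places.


Denominator: 1 - 0.3601 = 0.6399.
VIF = 1 / 0.6399 = 1.5627.

1.5627


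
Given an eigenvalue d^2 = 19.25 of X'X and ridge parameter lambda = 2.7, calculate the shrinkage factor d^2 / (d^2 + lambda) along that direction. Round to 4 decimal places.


Compute the denominator: 19.25 + 2.7 = 21.9500.
Shrinkage factor = 19.25 / 21.9500 = 0.8770.

0.8770


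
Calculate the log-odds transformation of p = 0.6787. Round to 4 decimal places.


The odds are p/(1-p) = 0.6787 / 0.3213 = 2.1124.
logit(p) = ln(2.1124) = 0.7478.

0.7478


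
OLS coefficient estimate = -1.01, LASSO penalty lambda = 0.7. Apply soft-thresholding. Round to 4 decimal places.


Check: |-1.01| = 1.01 vs lambda = 0.7.
Since |beta| > lambda, coefficient = sign(beta)*(|beta| - lambda) = -0.3100.
Soft-thresholded coefficient = -0.3100.

-0.3100


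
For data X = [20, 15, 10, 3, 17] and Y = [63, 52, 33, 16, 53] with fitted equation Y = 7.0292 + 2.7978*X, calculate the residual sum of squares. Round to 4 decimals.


Predicted values from Y = 7.0292 + 2.7978*X.
Residuals: [0.0148, 3.0038, -2.0072, 0.5774, -1.5918].
SSres = 15.9191.

15.9191


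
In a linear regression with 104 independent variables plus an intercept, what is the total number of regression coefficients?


Including the intercept, the model has 104 predictor coefficients + 1 intercept.
Total = 105.

105


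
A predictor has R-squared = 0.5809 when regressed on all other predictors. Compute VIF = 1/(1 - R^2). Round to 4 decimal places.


Using VIF = 1/(1 - R^2_j):
1 - 0.5809 = 0.4191.
VIF = 2.3861.

2.3861


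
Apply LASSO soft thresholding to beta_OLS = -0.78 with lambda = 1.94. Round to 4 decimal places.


|beta_OLS| = 0.78.
lambda = 1.94.
Since |beta| <= lambda, the coefficient is set to 0.
Result = 0.0000.

0.0000


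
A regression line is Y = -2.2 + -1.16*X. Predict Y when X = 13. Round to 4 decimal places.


Predicted value:
Y = -2.2 + (-1.16)(13) = -2.2 + -15.0800 = -17.2800.

-17.2800


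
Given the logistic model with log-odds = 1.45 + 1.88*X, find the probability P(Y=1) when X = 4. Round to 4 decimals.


Linear predictor: z = 1.45 + 1.88 * 4 = 8.9700.
P = 1/(1 + exp(-8.9700)) = 1/(1 + 0.0001) = 0.9999.

0.9999


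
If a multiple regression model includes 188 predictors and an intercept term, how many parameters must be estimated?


Each predictor gets one coefficient, plus one intercept.
Total parameters = 188 + 1 = 189.

189


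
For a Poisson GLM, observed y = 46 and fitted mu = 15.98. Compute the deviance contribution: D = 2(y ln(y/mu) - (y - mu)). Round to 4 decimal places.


y/mu = 46/15.98 = 2.878598 (approx.), and ln(46/15.98) = 1.057303.
y * ln(y/mu) = 46 * 1.057303 = 48.635938.
y - mu = 30.02.
D = 2 * (48.635938 - 30.02) = 37.231876, which rounds to 37.2319.

37.2319


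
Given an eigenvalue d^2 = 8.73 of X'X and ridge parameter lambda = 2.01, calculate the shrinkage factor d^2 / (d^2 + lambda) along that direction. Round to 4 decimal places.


Compute the denominator: 8.73 + 2.01 = 10.7400.
Shrinkage factor = 8.73 / 10.7400 = 0.8128.

0.8128


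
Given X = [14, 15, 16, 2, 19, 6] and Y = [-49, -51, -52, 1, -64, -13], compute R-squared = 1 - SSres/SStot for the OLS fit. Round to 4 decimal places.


Fit the OLS line: b0 = 9.0467, b1 = -3.9206.
SSres = 18.6495.
SStot = 3308.0000.
R^2 = 1 - 18.6495/3308.0000 = 0.9944.

0.9944


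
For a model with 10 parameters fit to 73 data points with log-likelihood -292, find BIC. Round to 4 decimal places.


Compute k*ln(n) = 10*ln(73) = 10*4.290459 = 42.904590.
Then -2*loglik = 584.
BIC = 42.904590 + 584 = 626.904590, which rounds to 626.9046.

626.9046


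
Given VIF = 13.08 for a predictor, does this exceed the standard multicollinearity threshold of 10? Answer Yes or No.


Compare VIF = 13.08 to the threshold of 10.
13.08 >= 10, so the answer is Yes.

Yes


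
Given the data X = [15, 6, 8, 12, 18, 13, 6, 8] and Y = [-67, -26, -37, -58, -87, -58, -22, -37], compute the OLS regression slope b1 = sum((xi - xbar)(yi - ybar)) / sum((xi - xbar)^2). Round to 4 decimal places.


The sample means are xbar = 10.7500 and ybar = -49.0000.
Compute S_xx = 137.5000 and S_xy = -687.0000.
Slope b1 = S_xy / S_xx = -687.0000 / 137.5000 = -4.9964.

-4.9964


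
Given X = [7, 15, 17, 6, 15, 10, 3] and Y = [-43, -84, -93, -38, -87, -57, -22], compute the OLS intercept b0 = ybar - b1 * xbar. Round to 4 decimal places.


Compute b1 = -5.1789 from the OLS formula.
With xbar = 10.4286 and ybar = -60.5714, the intercept is:
b0 = -60.5714 - -5.1789 * 10.4286 = -6.5632.

-6.5632


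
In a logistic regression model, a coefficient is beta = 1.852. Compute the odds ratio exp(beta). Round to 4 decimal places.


exp(1.852) = 6.3726.
So the odds ratio is 6.3726.

6.3726


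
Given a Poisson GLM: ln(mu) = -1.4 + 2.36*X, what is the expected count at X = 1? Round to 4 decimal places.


Compute eta = -1.4 + 2.36 * 1 = 0.9600.
Apply inverse link: mu = e^0.9600 = 2.6117.

2.6117


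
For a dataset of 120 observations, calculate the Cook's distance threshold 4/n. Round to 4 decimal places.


Using the rule of thumb:
Threshold = 4 / 120 = 0.0333.

0.0333


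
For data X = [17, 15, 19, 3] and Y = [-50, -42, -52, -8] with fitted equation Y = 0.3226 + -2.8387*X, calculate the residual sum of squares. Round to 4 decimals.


Compute predicted values, then residuals = yi - yhat_i.
Residuals: [-2.0647, 0.2579, 1.6127, 0.1935].
SSres = sum(residual^2) = 6.9677.

6.9677


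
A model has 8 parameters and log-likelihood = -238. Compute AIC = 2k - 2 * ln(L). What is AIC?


Compute:
2k = 2*8 = 16.
-2*loglik = -2*(-238) = 476.
AIC = 16 + 476 = 492.

492


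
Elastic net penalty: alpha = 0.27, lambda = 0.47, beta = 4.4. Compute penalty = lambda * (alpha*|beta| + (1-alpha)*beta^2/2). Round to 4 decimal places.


Compute:
L1 = 0.27 * 4.4 = 1.1880.
L2 = 0.73 * 4.4^2 / 2 = 7.0664.
Penalty = 0.47 * (1.1880 + 7.0664) = 3.8796.

3.8796


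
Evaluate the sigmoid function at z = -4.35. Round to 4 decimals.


exp(4.3500) = 77.4785.
1 + exp(-z) = 78.4785.
sigmoid = 1/78.4785 = 0.0127.

0.0127


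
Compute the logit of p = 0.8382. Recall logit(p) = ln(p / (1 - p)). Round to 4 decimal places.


Compute the odds: 0.8382/0.1618 = 5.1805.
Take the natural log: ln(5.1805) = 1.6449.

1.6449


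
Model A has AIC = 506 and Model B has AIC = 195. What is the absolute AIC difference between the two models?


|AIC_A - AIC_B| = |506 - 195| = 311.
Model B is preferred (lower AIC).

311


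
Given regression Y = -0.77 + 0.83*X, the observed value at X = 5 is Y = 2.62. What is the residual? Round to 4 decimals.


Fitted value at X = 5 is yhat = -0.77 + 0.83*5 = 3.3800.
Residual = 2.62 - 3.3800 = -0.7600.

-0.7600


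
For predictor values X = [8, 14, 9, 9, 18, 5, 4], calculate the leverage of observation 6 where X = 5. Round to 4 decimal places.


Compute xbar = 9.5714 with n = 7 observations.
SXX = 145.7143.
Leverage = 1/7 + (5 - 9.5714)^2/145.7143 = 0.2863.

0.2863


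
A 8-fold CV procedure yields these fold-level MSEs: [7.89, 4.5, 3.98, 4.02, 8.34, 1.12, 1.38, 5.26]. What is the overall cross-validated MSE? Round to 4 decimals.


Add all fold MSEs: 36.4900.
Divide by k = 8: 36.4900/8 = 4.5613.

4.5613


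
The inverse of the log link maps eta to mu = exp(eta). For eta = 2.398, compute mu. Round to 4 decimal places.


The inverse log link gives:
mu = exp(2.398) = 11.0012.

11.0012


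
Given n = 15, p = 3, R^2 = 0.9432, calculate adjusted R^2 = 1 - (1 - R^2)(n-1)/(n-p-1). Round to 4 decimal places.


Plug in: Adj R^2 = 1 - (1 - 0.9432) * 14/11.
= 1 - 0.0568 * 14/11
= 1 - 0.7952 / 11
= 1 - 0.0723 = 0.9277.

0.9277


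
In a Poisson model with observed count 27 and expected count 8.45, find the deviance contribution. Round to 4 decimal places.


y/mu = 27/8.45 = 3.195266 (approx.), and ln(27/8.45) = 1.161670.
y * ln(y/mu) = 27 * 1.161670 = 31.365090.
y - mu = 18.55.
D = 2 * (31.365090 - 18.55) = 25.630180, which rounds to 25.6302.

25.6302


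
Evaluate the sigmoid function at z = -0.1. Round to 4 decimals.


Compute exp(0.1000) = 1.1052.
Sigmoid = 1 / (1 + 1.1052) = 1 / 2.1052 = 0.4750.

0.4750


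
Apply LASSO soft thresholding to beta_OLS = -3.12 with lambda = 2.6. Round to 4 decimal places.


|beta_OLS| = 3.12.
lambda = 2.6.
Since |beta| > lambda, coefficient = sign(beta)*(|beta| - lambda) = -0.5200.
Result = -0.5200.

-0.5200


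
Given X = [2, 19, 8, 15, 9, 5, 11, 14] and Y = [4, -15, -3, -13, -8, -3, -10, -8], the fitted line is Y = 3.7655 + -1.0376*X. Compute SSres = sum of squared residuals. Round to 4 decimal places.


Predicted values from Y = 3.7655 + -1.0376*X.
Residuals: [2.3097, 0.9489, 1.5353, -1.2015, -2.4271, -1.5775, -2.3519, 2.7609].
SSres = 31.5692.

31.5692


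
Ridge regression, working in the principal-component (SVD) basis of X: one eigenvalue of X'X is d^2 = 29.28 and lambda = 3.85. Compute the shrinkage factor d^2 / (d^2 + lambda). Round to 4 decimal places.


Compute the denominator: 29.28 + 3.85 = 33.1300.
Shrinkage factor = 29.28 / 33.1300 = 0.8838.

0.8838


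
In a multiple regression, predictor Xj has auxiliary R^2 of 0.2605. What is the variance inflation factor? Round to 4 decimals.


Using VIF = 1/(1 - R^2_j):
1 - 0.2605 = 0.7395.
VIF = 1.3523.

1.3523


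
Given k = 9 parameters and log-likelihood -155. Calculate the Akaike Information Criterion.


Compute:
2k = 2*9 = 18.
-2*loglik = -2*(-155) = 310.
AIC = 18 + 310 = 328.

328


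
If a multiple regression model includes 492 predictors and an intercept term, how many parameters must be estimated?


Including the intercept, the model has 492 predictor coefficients + 1 intercept.
Total = 493.

493


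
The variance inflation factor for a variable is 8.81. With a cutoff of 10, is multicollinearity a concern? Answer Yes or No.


Compare VIF = 8.81 to the threshold of 10.
8.81 < 10, so the answer is No.

No


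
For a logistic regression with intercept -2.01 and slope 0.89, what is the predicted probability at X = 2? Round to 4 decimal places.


Linear predictor: z = -2.01 + 0.89 * 2 = -0.2300.
P = 1/(1 + exp(0.2300)) = 1/(1 + 1.2586) = 0.4428.

0.4428


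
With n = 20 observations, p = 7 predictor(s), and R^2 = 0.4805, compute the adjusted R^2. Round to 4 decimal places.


Using the formula:
(1 - 0.4805) = 0.5195.
Multiply by 19/12: 0.5195 * 19 = 9.8705, then 9.8705 / 12 = 0.8225.
Adj R^2 = 1 - 0.8225 = 0.1775.

0.1775


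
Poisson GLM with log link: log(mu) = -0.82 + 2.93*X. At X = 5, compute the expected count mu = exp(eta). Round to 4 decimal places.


Linear predictor: eta = -0.82 + (2.93)(5) = 13.8300.
Expected count: mu = exp(13.8300) = 1014594.9228.

1014594.9228


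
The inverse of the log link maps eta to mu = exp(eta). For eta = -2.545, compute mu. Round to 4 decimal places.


The inverse log link gives:
mu = exp(-2.545) = 0.0785.

0.0785


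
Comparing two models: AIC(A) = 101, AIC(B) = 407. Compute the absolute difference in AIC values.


Compute |101 - 407| = 306.
Model A has the smaller AIC.

306


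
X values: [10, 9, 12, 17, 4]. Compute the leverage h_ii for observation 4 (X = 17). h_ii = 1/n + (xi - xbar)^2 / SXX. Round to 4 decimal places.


n = 5, xbar = 10.4000.
SXX = sum((xi - xbar)^2) = 89.2000.
h = 1/5 + (17 - 10.4000)^2 / 89.2000 = 0.6883.

0.6883


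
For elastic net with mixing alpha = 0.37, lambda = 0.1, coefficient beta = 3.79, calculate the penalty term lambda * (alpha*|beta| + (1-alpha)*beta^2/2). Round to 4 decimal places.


alpha * |beta| = 0.37 * 3.79 = 1.4023.
(1-alpha) * beta^2/2 = 0.63 * 14.3641/2 = 4.5247.
Total = 0.1 * (1.4023 + 4.5247) = 0.5927.

0.5927


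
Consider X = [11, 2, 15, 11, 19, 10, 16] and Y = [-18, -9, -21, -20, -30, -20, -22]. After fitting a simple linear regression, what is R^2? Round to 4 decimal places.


Fit the OLS line: b0 = -7.1333, b1 = -1.0722.
SSres = 23.0611.
SStot = 230.0000.
R^2 = 1 - 23.0611/230.0000 = 0.8997.

0.8997


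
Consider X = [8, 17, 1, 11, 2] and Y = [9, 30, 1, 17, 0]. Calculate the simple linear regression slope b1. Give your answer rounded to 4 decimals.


Calculate xbar = 7.8000, ybar = 11.4000.
S_xx = 174.8000, S_xy = 325.4000.
Using b1 = S_xy / S_xx = 325.4000 / 174.8000, we get b1 = 1.8616.

1.8616


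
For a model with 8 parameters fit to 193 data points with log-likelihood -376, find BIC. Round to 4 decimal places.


k * ln(n) = 8 * ln(193) = 8 * 5.262690 = 42.101520.
-2 * loglik = -2 * (-376) = 752.
BIC = 42.101520 + 752 = 794.101520, which rounds to 794.1015.

794.1015


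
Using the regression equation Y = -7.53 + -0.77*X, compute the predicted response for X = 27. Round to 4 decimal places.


Substitute X = 27 into the equation:
Y = -7.53 + -0.77 * 27 = -7.53 + -20.7900 = -28.3200.

-28.3200


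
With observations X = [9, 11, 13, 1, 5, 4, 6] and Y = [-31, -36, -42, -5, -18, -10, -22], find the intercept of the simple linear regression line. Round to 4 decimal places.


First find the slope: b1 = -3.2075.
Means: xbar = 7.0000, ybar = -23.4286.
b0 = ybar - b1 * xbar = -23.4286 - -3.2075 * 7.0000 = -0.9757.

-0.9757


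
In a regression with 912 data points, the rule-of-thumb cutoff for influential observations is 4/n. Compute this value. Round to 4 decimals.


Cook's distance cutoff = 4/n = 4/912.
= 0.0044.

0.0044


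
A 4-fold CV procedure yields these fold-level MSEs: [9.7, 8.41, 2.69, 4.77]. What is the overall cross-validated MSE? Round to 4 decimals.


Total MSE across folds = 25.5700.
CV-MSE = 25.5700/4 = 6.3925.

6.3925


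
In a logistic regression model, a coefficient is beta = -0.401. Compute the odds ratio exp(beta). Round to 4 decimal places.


The odds ratio is computed as:
OR = e^(-0.401) = 0.6697.

0.6697


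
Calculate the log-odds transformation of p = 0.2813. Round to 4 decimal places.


Compute the odds: 0.2813/0.7187 = 0.3914.
Take the natural log: ln(0.3914) = -0.9380.

-0.9380


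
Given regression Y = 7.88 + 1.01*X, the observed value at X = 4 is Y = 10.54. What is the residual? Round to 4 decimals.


Compute yhat = 7.88 + (1.01)(4) = 11.9200.
Residual = actual - predicted = 10.54 - 11.9200 = -1.3800.

-1.3800


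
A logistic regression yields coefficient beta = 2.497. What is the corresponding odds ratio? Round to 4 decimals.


exp(2.497) = 12.1460.
So the odds ratio is 12.1460.

12.1460


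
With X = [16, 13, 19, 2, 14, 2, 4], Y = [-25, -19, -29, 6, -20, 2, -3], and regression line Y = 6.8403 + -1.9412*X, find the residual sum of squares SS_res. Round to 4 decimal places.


Predicted values from Y = 6.8403 + -1.9412*X.
Residuals: [-0.7811, -0.6047, 1.0425, 3.0421, 0.3365, -0.9579, -2.0755].
SSres = 16.6555.

16.6555


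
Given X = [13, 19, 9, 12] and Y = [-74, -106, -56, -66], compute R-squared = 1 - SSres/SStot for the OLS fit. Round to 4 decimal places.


After computing the OLS fit (b0=-7.5545, b1=-5.1280):
SSres = 15.8863, SStot = 1403.0000.
R^2 = 1 - 15.8863/1403.0000 = 0.9887.

0.9887


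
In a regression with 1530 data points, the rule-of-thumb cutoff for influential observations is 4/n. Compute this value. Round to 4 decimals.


Using the rule of thumb:
Threshold = 4 / 1530 = 0.0026.

0.0026


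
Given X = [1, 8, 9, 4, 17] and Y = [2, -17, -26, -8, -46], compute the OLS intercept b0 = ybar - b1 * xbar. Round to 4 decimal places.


The slope is b1 = -3.0041.
Sample means are xbar = 7.8000 and ybar = -19.0000.
Intercept: b0 = -19.0000 - (-3.0041)(7.8000) = 4.4319.

4.4319


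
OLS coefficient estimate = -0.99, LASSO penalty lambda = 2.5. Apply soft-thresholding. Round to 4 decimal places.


|beta_OLS| = 0.99.
lambda = 2.5.
Since |beta| <= lambda, the coefficient is set to 0.
Result = 0.0000.

0.0000


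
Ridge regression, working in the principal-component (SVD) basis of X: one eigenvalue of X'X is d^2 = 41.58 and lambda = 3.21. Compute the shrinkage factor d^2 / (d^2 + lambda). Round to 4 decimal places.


d^2 + lambda = 41.58 + 3.21 = 44.7900.
Shrinkage factor = 41.58/44.7900 = 0.9283.

0.9283


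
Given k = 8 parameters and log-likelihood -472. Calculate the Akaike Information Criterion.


AIC = 2*8 - 2*(-472).
= 16 + 944 = 960.

960


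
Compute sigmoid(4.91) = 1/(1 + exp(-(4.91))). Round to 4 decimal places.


First, exp(-4.9100) = 0.0074.
Then sigma(z) = 1/(1 + 0.0074) = 0.9927.

0.9927


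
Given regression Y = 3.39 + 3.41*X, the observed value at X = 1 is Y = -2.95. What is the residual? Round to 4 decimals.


Predicted = 3.39 + 3.41 * 1 = 6.8000.
Residual = -2.95 - 6.8000 = -9.7500.

-9.7500


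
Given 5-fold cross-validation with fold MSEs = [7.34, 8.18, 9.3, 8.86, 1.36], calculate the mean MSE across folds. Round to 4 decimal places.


Total MSE across folds = 35.0400.
CV-MSE = 35.0400/5 = 7.0080.

7.0080


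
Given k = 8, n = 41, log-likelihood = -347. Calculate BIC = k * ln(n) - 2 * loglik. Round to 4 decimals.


ln(41) = 3.713572.
k * ln(n) = 8 * 3.713572 = 29.708576.
-2L = 694.
BIC = 29.708576 + 694 = 723.708576, which rounds to 723.7086.

723.7086


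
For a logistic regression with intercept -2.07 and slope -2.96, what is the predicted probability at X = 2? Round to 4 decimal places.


Compute z = -2.07 + (-2.96)(2) = -7.9900.
exp(-z) = 2951.2970.
P = 1/(1 + 2951.2970) = 0.0003.

0.0003


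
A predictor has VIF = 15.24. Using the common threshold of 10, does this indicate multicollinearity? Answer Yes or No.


Compare VIF = 15.24 to the threshold of 10.
15.24 >= 10, so the answer is Yes.

Yes


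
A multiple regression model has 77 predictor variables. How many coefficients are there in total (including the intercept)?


Each predictor gets one coefficient, plus one intercept.
Total parameters = 77 + 1 = 78.

78


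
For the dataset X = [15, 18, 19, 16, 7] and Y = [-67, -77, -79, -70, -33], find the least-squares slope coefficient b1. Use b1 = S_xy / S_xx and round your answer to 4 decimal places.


First compute the means: xbar = 15.0000, ybar = -65.2000.
Then S_xx = sum((xi - xbar)^2) = 90.0000.
S_xy = sum((xi - xbar)(yi - ybar)) = -353.0000.
b1 = S_xy / S_xx = -353.0000 / 90.0000 = -3.9222.

-3.9222


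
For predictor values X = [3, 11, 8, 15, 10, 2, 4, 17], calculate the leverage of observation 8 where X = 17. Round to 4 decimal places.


Mean of X: xbar = 8.7500.
SXX = 215.5000.
For X = 17: h = 1/8 + (17 - 8.7500)^2/215.5000 = 0.4408.

0.4408


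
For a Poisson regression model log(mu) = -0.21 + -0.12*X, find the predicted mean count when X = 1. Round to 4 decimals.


Linear predictor: eta = -0.21 + (-0.12)(1) = -0.3300.
Expected count: mu = exp(-0.3300) = 0.7189.

0.7189


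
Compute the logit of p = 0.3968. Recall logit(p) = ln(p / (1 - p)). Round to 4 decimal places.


1 - p = 0.6032.
p/(1-p) = 0.6578.
logit = ln(0.6578) = -0.4188.

-0.4188


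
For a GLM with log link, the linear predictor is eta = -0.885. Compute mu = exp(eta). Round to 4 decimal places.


The inverse log link gives:
mu = exp(-0.885) = 0.4127.

0.4127


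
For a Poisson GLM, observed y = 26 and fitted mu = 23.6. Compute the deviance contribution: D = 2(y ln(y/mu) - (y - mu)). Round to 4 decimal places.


y/mu = 26/23.6 = 1.101695 (approx.), and ln(26/23.6) = 0.096850.
y * ln(y/mu) = 26 * 0.096850 = 2.518100.
y - mu = 2.4.
D = 2 * (2.518100 - 2.4) = 0.236200, which rounds to 0.2362.

0.2362


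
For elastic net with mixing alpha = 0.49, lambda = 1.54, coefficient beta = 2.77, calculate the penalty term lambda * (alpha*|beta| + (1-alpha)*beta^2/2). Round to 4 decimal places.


alpha * |beta| = 0.49 * 2.77 = 1.3573.
(1-alpha) * beta^2/2 = 0.51 * 7.6729/2 = 1.9566.
Total = 1.54 * (1.3573 + 1.9566) = 5.1034.

5.1034


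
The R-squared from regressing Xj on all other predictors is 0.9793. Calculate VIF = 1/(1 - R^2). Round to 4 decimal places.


Denominator: 1 - 0.9793 = 0.0207.
VIF = 1 / 0.0207 = 48.3092.

48.3092


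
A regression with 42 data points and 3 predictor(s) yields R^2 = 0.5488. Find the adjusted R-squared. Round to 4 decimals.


Using the formula:
(1 - 0.5488) = 0.4512.
Multiply by 41/38: 0.4512 * 41 = 18.4992, then 18.4992 / 38 = 0.4868.
Adj R^2 = 1 - 0.4868 = 0.5132.

0.5132


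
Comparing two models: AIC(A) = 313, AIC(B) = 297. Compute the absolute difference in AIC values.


|AIC_A - AIC_B| = |313 - 297| = 16.
Model B is preferred (lower AIC).

16


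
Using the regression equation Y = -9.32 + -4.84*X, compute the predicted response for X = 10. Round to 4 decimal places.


Substitute X = 10 into the equation:
Y = -9.32 + -4.84 * 10 = -9.32 + -48.4000 = -57.7200.

-57.7200


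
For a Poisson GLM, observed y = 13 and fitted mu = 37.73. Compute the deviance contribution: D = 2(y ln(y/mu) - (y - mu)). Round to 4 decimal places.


y/mu = 13/37.73 = 0.344553 (approx.), and ln(13/37.73) = -1.065506.
y * ln(y/mu) = 13 * -1.065506 = -13.851578.
y - mu = -24.73.
D = 2 * (-13.851578 - -24.73) = 21.756844, which rounds to 21.7568.

21.7568


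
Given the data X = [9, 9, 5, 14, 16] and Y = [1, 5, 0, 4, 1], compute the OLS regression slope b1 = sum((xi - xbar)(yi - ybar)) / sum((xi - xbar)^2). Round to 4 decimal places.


The sample means are xbar = 10.6000 and ybar = 2.2000.
Compute S_xx = 77.2000 and S_xy = 9.4000.
Slope b1 = S_xy / S_xx = 9.4000 / 77.2000 = 0.1218.

0.1218


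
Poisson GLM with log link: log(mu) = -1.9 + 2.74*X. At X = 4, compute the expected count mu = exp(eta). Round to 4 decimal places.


Compute eta = -1.9 + 2.74 * 4 = 9.0600.
Apply inverse link: mu = e^9.0600 = 8604.1507.

8604.1507


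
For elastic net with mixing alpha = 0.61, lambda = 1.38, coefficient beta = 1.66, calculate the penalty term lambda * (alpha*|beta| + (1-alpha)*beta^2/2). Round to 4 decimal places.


alpha * |beta| = 0.61 * 1.66 = 1.0126.
(1-alpha) * beta^2/2 = 0.39 * 2.7556/2 = 0.5373.
Total = 1.38 * (1.0126 + 0.5373) = 2.1389.

2.1389


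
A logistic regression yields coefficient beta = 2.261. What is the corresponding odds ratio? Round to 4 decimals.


Odds ratio = exp(beta) = exp(2.261).
= 9.5927.

9.5927


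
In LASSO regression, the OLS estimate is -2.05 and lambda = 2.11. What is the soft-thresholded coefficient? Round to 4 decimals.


Check: |-2.05| = 2.05 vs lambda = 2.11.
Since |beta| <= lambda, the coefficient is set to 0.
Soft-thresholded coefficient = 0.0000.

0.0000


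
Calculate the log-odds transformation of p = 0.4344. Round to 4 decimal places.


Compute the odds: 0.4344/0.5656 = 0.7680.
Take the natural log: ln(0.7680) = -0.2639.

-0.2639


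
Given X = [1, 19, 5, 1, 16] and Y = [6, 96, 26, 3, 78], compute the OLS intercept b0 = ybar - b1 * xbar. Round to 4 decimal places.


First find the slope: b1 = 4.9979.
Means: xbar = 8.4000, ybar = 41.8000.
b0 = ybar - b1 * xbar = 41.8000 - 4.9979 * 8.4000 = -0.1827.

-0.1827


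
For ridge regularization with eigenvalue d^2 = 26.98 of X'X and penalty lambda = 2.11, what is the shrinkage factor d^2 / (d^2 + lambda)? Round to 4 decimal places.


Denominator = d^2 + lambda = 26.98 + 2.11 = 29.0900.
Shrinkage = 26.98 / 29.0900 = 0.9275.

0.9275


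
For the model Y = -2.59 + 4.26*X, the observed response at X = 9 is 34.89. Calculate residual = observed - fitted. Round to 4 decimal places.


Compute yhat = -2.59 + (4.26)(9) = 35.7500.
Residual = actual - predicted = 34.89 - 35.7500 = -0.8600.

-0.8600


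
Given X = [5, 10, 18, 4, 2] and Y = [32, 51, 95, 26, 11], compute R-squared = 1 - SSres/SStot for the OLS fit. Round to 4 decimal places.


Fit the OLS line: b0 = 3.7633, b1 = 5.0303.
SSres = 31.8483.
SStot = 4202.0000.
R^2 = 1 - 31.8483/4202.0000 = 0.9924.

0.9924
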